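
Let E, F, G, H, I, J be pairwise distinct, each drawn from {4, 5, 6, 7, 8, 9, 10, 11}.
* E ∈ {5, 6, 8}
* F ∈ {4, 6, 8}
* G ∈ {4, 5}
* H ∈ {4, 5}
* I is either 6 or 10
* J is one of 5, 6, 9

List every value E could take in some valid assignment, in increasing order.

6, 8

The 6 variables together cover exactly {4, 5, 6, 8, 9, 10} — 6 values for 6 variables — and 9 appears only in J's list, so J = 9.
The 5 still-open variables together cover exactly {4, 5, 6, 8, 10} — 5 values for 5 variables — and 10 appears only in I's list, so I = 10.
G and H between them cover only {4, 5} — a naked pair. Remove those values from E, F.
No further eliminations apply; E can still be any of 6, 8.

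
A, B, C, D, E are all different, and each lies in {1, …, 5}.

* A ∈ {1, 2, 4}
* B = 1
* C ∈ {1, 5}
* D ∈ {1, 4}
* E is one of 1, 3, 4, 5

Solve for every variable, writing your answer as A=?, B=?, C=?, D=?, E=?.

A=2, B=1, C=5, D=4, E=3

B has just one choice, so B = 1. Strike 1 from A, C, D, E.
C's domain is down to {5}, so C = 5. Strike 5 from E.
D has just one choice, so D = 4. Strike 4 from A, E.
That leaves E = 3.
A's domain is down to {2}, so A = 2.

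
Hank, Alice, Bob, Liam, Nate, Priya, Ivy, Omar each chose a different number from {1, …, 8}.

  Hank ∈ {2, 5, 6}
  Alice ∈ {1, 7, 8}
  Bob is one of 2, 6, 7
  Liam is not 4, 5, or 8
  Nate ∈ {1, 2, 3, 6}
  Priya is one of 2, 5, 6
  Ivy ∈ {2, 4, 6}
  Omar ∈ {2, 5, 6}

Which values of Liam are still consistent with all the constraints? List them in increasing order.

1, 3

The 8 variables together cover exactly {1, 2, 3, 4, 5, 6, 7, 8} — 8 values for 8 variables — and 4 appears only in Ivy's list, so Ivy = 4.
The 7 still-open variables draw from only 7 values {1, 2, 3, 5, 6, 7, 8}, so each is used; only Alice can be 8, hence Alice = 8.
Hank, Priya, Omar between them cover only {2, 5, 6} — a naked triple. Remove those values from Bob, Liam, Nate.
That leaves Bob = 7. Eliminate 7 elsewhere: Liam.
No further eliminations apply; Liam can still be any of 1, 3.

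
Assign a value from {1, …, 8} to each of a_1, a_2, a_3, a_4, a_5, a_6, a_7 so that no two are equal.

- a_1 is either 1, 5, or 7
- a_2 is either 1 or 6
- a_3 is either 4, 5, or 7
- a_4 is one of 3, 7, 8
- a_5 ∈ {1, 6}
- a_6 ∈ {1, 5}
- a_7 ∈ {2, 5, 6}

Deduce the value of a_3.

a_2 and a_5 between them cover only {1, 6} — a naked pair. Remove those values from a_1, a_6, a_7.
That leaves a_6 = 5. So a_1, a_3, a_7 can't be 5.
a_7's domain is down to {2}, so a_7 = 2.
a_1 must be 7 (only option left). Eliminate 7 elsewhere: a_3, a_4.
So a_3 = 4.

4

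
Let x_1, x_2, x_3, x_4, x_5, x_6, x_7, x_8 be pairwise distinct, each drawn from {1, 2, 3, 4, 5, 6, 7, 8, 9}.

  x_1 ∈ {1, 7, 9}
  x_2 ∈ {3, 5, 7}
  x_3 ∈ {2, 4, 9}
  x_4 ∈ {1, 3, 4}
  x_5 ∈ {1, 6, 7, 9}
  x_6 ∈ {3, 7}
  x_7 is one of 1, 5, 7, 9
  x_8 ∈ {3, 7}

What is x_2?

5

The 8 variables together cover exactly {1, 2, 3, 4, 5, 6, 7, 9} — 8 values for 8 variables — and 2 appears only in x_3's list, so x_3 = 2.
The 7 still-open variables draw from only 7 values {1, 3, 4, 5, 6, 7, 9}, so each is used; only x_4 can be 4, hence x_4 = 4.
The 6 still-open variables together cover exactly {1, 3, 5, 6, 7, 9} — 6 values for 6 variables — and 6 appears only in x_5's list, so x_5 = 6.
x_6 and x_8 share exactly the 2 values {3, 7}; by pigeonhole those values go to them, so strike 3, 7 from x_1, x_2, x_7.
So x_2 = 5.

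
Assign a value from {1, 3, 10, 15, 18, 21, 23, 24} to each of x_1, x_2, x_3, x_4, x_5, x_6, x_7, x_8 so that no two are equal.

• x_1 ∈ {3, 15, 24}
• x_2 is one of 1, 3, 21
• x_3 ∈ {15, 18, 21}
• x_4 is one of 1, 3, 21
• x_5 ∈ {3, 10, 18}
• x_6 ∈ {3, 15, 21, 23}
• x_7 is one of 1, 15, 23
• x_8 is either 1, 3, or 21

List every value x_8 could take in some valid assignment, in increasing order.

1, 3, 21

The 8 variables together cover exactly {1, 3, 10, 15, 18, 21, 23, 24} — 8 values for 8 variables — and 10 appears only in x_5's list, so x_5 = 10.
The 7 still-open variables draw from only 7 values {1, 3, 15, 18, 21, 23, 24}, so each is used; only x_3 can be 18, hence x_3 = 18.
Among the 6 still-open variables, 24 fits only x_1 (and all 6 values in {1, 3, 15, 21, 23, 24} must be used), so x_1 = 24.
x_2, x_4, x_8 between them cover only {1, 3, 21} — a naked triple. Remove those values from x_6, x_7.
No further eliminations apply; x_8 can still be any of 1, 3, 21.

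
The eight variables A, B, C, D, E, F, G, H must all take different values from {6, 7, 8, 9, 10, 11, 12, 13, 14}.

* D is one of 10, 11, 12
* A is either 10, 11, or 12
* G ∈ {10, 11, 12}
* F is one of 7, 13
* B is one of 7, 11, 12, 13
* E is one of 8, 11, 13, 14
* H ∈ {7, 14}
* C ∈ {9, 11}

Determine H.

14

Among the 8 variables, 8 fits only E (and all 8 values in {7, 8, 9, 10, 11, 12, 13, 14} must be used), so E = 8.
Among the 7 still-open variables, 9 fits only C (and all 7 values in {7, 9, 10, 11, 12, 13, 14} must be used), so C = 9.
The 6 still-open variables together cover exactly {7, 10, 11, 12, 13, 14} — 6 values for 6 variables — and 14 appears only in H's list, so H = 14.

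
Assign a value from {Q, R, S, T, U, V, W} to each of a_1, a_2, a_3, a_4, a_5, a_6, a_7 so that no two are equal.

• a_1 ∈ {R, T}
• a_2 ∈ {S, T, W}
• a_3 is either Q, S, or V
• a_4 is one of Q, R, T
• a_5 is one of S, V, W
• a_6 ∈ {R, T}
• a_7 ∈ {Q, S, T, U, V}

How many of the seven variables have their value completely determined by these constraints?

2

The 7 variables draw from only 7 values {Q, R, S, T, U, V, W}, so each is used; only a_7 can be U, hence a_7 = U.
a_1 and a_6 between them cover only {R, T} — a naked pair. Remove those values from a_2, a_4.
That leaves a_4 = Q. Strike Q from a_3.
Determined: a_4=Q, a_7=U. The other variables each still have more than one consistent value. That makes 2.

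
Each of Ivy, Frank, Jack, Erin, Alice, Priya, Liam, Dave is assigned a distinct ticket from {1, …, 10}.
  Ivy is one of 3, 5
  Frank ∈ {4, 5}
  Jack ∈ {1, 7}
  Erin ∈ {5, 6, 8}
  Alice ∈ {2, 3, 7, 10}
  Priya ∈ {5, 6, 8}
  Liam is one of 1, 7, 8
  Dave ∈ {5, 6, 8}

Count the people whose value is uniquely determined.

2

Erin, Priya, Dave share exactly the 3 values {5, 6, 8}; by pigeonhole those values go to them, so strike 5, 6, 8 from Ivy, Frank, Liam.
Ivy's domain is down to {3}, so Ivy = 3. Eliminate 3 elsewhere: Alice.
Frank has just one choice, so Frank = 4.
Jack and Liam share exactly the 2 values {1, 7}; by pigeonhole those values go to them, so strike 1, 7 from Alice.
Determined: Ivy=3, Frank=4. The other people each still have more than one consistent value. That makes 2.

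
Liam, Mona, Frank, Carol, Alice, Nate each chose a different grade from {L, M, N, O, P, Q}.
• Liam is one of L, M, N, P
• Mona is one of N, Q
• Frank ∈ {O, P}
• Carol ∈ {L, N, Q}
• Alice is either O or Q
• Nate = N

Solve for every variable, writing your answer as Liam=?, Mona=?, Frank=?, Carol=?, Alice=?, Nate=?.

Nate has just one choice, so Nate = N. So Liam, Mona, Carol can't be N.
Mona must be Q (only option left). So Carol, Alice can't be Q.
Carol must be L (only option left). Remove L from Liam.
Alice must be O (only option left). Eliminate O elsewhere: Frank.
Frank must be P (only option left). Remove P from Liam.
Liam has just one choice, so Liam = M.

Liam=M, Mona=Q, Frank=P, Carol=L, Alice=O, Nate=N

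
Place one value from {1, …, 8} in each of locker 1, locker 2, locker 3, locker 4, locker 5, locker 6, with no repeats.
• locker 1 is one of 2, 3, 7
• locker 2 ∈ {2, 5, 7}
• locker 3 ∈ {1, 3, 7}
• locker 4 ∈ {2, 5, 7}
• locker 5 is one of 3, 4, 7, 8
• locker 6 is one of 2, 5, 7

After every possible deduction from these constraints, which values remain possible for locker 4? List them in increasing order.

2, 5, 7

locker 2, locker 4, locker 6 between them cover only {2, 5, 7} — a naked triple. Remove those values from locker 1, locker 3, locker 5.
locker 1 must be 3 (only option left). Eliminate 3 elsewhere: locker 3, locker 5.
That leaves locker 3 = 1.
No further eliminations apply; locker 4 can still be any of 2, 5, 7.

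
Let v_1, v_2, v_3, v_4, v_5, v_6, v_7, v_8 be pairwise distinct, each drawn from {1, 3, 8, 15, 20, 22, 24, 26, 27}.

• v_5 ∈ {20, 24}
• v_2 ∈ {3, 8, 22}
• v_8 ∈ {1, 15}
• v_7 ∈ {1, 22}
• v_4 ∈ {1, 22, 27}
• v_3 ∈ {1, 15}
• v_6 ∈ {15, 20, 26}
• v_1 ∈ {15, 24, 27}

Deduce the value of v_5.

20

v_3 and v_8 share exactly the 2 values {1, 15}; by pigeonhole those values go to them, so strike 1, 15 from v_1, v_4, v_6, v_7.
v_7 has just one choice, so v_7 = 22. Remove 22 from v_2, v_4.
v_4 must be 27 (only option left). Eliminate 27 elsewhere: v_1.
v_1 has just one choice, so v_1 = 24. So v_5 can't be 24.
So v_5 = 20.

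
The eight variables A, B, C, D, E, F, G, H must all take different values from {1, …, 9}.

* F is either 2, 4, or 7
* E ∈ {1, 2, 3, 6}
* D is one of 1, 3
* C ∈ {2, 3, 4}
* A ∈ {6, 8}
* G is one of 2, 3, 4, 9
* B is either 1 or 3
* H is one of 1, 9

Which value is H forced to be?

The 8 variables together cover exactly {1, 2, 3, 4, 6, 7, 8, 9} — 8 values for 8 variables — and 7 appears only in F's list, so F = 7.
The 7 still-open variables draw from only 7 values {1, 2, 3, 4, 6, 8, 9}, so each is used; only A can be 8, hence A = 8.
The 6 still-open variables draw from only 6 values {1, 2, 3, 4, 6, 9}, so each is used; only E can be 6, hence E = 6.
B and D between them cover only {1, 3} — a naked pair. Remove those values from C, G, H.
So H = 9.

9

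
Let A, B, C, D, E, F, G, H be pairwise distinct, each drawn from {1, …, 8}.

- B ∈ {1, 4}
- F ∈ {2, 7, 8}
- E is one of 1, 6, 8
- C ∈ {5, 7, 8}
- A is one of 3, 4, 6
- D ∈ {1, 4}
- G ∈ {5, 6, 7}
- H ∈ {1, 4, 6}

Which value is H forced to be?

6

Among the 8 variables, 2 fits only F (and all 8 values in {1, 2, 3, 4, 5, 6, 7, 8} must be used), so F = 2.
The 7 still-open variables draw from only 7 values {1, 3, 4, 5, 6, 7, 8}, so each is used; only A can be 3, hence A = 3.
The 2 variables B and D are confined to {1, 4}, which locks those values in; drop them from E, H.
So H = 6.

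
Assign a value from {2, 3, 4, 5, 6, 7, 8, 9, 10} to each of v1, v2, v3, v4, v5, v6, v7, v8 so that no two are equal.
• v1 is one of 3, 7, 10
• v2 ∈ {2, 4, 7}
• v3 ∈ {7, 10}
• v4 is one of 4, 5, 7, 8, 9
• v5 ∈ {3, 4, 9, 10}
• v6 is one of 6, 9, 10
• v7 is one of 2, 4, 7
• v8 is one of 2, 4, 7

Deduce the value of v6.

6

The 3 variables v2, v7, v8 are confined to {2, 4, 7}, which locks those values in; drop them from v1, v3, v4, v5.
v3's domain is down to {10}, so v3 = 10. Strike 10 from v1, v5, v6.
v1 must be 3 (only option left). Remove 3 from v5.
v5 must be 9 (only option left). So v4, v6 can't be 9.
So v6 = 6.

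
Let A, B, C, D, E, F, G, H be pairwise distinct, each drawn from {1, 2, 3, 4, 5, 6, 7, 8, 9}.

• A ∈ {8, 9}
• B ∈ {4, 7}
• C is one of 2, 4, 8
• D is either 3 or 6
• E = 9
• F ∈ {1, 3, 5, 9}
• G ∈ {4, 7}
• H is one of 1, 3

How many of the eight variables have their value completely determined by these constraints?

3

E's domain is down to {9}, so E = 9. So A, F can't be 9.
A must be 8 (only option left). Remove 8 from C.
The 2 variables B and G are confined to {4, 7}, which locks those values in; drop them from C.
C must be 2 (only option left).
Determined: A=8, C=2, E=9. The other variables each still have more than one consistent value. That makes 3.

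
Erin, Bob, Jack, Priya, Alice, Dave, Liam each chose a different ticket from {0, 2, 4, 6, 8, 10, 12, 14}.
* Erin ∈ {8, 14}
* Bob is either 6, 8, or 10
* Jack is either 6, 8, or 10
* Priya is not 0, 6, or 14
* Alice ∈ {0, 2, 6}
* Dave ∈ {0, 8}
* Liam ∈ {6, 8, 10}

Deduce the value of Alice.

The 3 variables Bob, Jack, Liam are confined to {6, 8, 10}, which locks those values in; drop them from Erin, Priya, Alice, Dave.
Erin's domain is down to {14}, so Erin = 14.
Dave has just one choice, so Dave = 0. Eliminate 0 elsewhere: Alice.
So Alice = 2.

2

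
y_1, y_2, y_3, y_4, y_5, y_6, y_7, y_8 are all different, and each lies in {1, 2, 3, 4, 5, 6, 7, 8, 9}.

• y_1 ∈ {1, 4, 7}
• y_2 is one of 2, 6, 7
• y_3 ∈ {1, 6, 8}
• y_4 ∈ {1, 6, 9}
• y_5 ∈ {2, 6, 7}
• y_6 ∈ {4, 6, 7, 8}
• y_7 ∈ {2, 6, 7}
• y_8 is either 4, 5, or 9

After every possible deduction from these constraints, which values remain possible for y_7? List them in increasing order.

2, 6, 7

Among the 8 variables, 5 fits only y_8 (and all 8 values in {1, 2, 4, 5, 6, 7, 8, 9} must be used), so y_8 = 5.
The 7 still-open variables together cover exactly {1, 2, 4, 6, 7, 8, 9} — 7 values for 7 variables — and 9 appears only in y_4's list, so y_4 = 9.
y_2, y_5, y_7 between them cover only {2, 6, 7} — a naked triple. Remove those values from y_1, y_3, y_6.
No further eliminations apply; y_7 can still be any of 2, 6, 7.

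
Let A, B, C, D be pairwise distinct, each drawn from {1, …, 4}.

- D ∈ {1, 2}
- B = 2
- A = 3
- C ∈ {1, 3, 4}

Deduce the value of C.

A's domain is down to {3}, so A = 3. Eliminate 3 elsewhere: C.
B must be 2 (only option left). So D can't be 2.
D's domain is down to {1}, so D = 1. Remove 1 from C.
So C = 4.

4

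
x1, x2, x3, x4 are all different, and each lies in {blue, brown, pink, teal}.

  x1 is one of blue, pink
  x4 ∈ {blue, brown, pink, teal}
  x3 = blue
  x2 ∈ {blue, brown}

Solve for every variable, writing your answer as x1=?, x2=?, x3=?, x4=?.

x1=pink, x2=brown, x3=blue, x4=teal

x3's domain is down to {blue}, so x3 = blue. Remove blue from x1, x2, x4.
That leaves x1 = pink. Remove pink from x4.
That leaves x2 = brown. Eliminate brown elsewhere: x4.
That leaves x4 = teal.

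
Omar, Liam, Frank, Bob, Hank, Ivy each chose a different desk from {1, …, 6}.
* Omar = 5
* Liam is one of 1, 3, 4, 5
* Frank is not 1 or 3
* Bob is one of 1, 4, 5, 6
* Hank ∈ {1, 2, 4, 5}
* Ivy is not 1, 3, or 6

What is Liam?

Omar has just one choice, so Omar = 5. Remove 5 from Liam, Frank, Bob, Hank, Ivy.
The 5 still-open variables draw from only 5 values {1, 2, 3, 4, 6}, so each is used; only Liam can be 3, hence Liam = 3.

3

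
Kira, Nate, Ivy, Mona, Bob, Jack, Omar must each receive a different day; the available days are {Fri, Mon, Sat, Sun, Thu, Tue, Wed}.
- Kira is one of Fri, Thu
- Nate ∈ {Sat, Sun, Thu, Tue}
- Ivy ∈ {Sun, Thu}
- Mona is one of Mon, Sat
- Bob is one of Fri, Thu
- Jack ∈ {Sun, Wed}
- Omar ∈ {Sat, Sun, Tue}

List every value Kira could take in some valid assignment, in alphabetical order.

The 7 variables together cover exactly {Fri, Mon, Sat, Sun, Thu, Tue, Wed} — 7 values for 7 variables — and Mon appears only in Mona's list, so Mona = Mon.
The 6 still-open variables draw from only 6 values {Fri, Sat, Sun, Thu, Tue, Wed}, so each is used; only Jack can be Wed, hence Jack = Wed.
Kira and Bob share exactly the 2 values {Fri, Thu}; by pigeonhole those values go to them, so strike Fri, Thu from Nate, Ivy.
Ivy's domain is down to {Sun}, so Ivy = Sun. So Nate, Omar can't be Sun.
No further eliminations apply; Kira can still be any of Fri, Thu.

Fri, Thu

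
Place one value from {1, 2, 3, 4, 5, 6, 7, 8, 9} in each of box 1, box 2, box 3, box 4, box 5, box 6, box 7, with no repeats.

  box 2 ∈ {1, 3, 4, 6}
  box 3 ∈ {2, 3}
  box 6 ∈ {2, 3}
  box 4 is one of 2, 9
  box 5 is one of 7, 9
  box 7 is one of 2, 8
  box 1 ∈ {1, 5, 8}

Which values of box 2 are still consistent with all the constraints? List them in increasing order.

The 2 variables box 3 and box 6 are confined to {2, 3}, which locks those values in; drop them from box 2, box 4, box 7.
box 4 must be 9 (only option left). So box 5 can't be 9.
That leaves box 5 = 7.
box 7 must be 8 (only option left). So box 1 can't be 8.
No further eliminations apply; box 2 can still be any of 1, 4, 6.

1, 4, 6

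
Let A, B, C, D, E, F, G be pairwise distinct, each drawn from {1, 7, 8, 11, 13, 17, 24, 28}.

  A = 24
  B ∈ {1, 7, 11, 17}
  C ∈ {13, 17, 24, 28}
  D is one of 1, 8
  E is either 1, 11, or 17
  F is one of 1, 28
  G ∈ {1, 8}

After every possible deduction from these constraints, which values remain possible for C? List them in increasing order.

A has just one choice, so A = 24. Eliminate 24 elsewhere: C.
D and G share exactly the 2 values {1, 8}; by pigeonhole those values go to them, so strike 1, 8 from B, E, F.
That leaves F = 28. So C can't be 28.
No further eliminations apply; C can still be any of 13, 17.

13, 17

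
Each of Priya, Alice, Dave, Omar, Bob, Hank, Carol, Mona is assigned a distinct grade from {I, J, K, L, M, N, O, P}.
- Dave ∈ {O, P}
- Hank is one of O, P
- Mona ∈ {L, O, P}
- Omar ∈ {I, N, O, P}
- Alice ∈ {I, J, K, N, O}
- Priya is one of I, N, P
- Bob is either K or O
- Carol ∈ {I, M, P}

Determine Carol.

M

Among the 8 variables, J fits only Alice (and all 8 values in {I, J, K, L, M, N, O, P} must be used), so Alice = J.
Among the 7 still-open variables, K fits only Bob (and all 7 values in {I, K, L, M, N, O, P} must be used), so Bob = K.
The 6 still-open variables draw from only 6 values {I, L, M, N, O, P}, so each is used; only Mona can be L, hence Mona = L.
Among the 5 still-open variables, M fits only Carol (and all 5 values in {I, M, N, O, P} must be used), so Carol = M.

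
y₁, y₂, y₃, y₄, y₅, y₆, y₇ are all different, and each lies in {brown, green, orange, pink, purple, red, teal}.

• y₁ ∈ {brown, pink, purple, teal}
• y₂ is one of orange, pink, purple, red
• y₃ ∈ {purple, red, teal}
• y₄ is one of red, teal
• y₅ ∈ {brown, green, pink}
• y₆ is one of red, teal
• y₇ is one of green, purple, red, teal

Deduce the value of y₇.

Among the 7 variables, orange fits only y₂ (and all 7 values in {brown, green, orange, pink, purple, red, teal} must be used), so y₂ = orange.
y₄ and y₆ between them cover only {red, teal} — a naked pair. Remove those values from y₁, y₃, y₇.
y₃ must be purple (only option left). Eliminate purple elsewhere: y₁, y₇.
So y₇ = green.

green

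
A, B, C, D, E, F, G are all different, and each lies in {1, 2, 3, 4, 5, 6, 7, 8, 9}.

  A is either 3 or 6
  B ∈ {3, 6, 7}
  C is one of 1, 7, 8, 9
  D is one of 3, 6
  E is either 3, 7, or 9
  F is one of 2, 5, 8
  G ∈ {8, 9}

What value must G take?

A and D share exactly the 2 values {3, 6}; by pigeonhole those values go to them, so strike 3, 6 from B, E.
B has just one choice, so B = 7. So C, E can't be 7.
E's domain is down to {9}, so E = 9. Eliminate 9 elsewhere: C, G.
So G = 8.

8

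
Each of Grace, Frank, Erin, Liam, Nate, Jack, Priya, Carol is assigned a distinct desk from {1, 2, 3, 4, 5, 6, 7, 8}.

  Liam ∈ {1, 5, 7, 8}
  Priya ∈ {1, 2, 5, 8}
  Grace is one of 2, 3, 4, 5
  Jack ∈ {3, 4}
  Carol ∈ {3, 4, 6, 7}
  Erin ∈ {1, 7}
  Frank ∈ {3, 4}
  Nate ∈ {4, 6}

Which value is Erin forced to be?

Frank and Jack share exactly the 2 values {3, 4}; by pigeonhole those values go to them, so strike 3, 4 from Grace, Nate, Carol.
That leaves Nate = 6. Strike 6 from Carol.
Carol must be 7 (only option left). So Erin, Liam can't be 7.
So Erin = 1.

1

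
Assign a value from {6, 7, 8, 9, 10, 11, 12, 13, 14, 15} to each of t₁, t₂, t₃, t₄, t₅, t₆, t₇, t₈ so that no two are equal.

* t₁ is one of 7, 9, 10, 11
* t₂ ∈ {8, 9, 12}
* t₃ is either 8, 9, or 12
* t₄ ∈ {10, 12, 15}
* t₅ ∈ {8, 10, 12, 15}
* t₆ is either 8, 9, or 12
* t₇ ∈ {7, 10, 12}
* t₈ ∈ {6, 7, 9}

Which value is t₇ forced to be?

7

Among the 8 variables, 6 fits only t₈ (and all 8 values in {6, 7, 8, 9, 10, 11, 12, 15} must be used), so t₈ = 6.
Among the 7 still-open variables, 11 fits only t₁ (and all 7 values in {7, 8, 9, 10, 11, 12, 15} must be used), so t₁ = 11.
The 6 still-open variables together cover exactly {7, 8, 9, 10, 12, 15} — 6 values for 6 variables — and 7 appears only in t₇'s list, so t₇ = 7.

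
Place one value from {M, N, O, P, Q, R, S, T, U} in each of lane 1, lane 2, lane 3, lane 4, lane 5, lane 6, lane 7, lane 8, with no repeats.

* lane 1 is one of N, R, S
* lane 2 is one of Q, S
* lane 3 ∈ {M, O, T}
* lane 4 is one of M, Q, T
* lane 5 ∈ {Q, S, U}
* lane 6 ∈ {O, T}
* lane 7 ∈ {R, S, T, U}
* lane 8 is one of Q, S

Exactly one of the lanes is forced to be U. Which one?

Among the 8 variables, N fits only lane 1 (and all 8 values in {M, N, O, Q, R, S, T, U} must be used), so lane 1 = N.
The 7 still-open variables together cover exactly {M, O, Q, R, S, T, U} — 7 values for 7 variables — and R appears only in lane 7's list, so lane 7 = R.
Among the 6 still-open variables, U fits only lane 5 (and all 6 values in {M, O, Q, S, T, U} must be used), so lane 5 = U.

lane 5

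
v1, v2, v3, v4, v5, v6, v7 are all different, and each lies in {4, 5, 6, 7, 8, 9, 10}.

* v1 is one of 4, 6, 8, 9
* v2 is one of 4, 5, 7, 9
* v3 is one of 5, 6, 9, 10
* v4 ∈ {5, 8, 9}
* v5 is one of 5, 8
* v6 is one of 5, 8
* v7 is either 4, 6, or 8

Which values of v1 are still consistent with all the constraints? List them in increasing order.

4, 6

Among the 7 variables, 7 fits only v2 (and all 7 values in {4, 5, 6, 7, 8, 9, 10} must be used), so v2 = 7.
Among the 6 still-open variables, 10 fits only v3 (and all 6 values in {4, 5, 6, 8, 9, 10} must be used), so v3 = 10.
v5 and v6 between them cover only {5, 8} — a naked pair. Remove those values from v1, v4, v7.
v4 has just one choice, so v4 = 9. Eliminate 9 elsewhere: v1.
No further eliminations apply; v1 can still be any of 4, 6.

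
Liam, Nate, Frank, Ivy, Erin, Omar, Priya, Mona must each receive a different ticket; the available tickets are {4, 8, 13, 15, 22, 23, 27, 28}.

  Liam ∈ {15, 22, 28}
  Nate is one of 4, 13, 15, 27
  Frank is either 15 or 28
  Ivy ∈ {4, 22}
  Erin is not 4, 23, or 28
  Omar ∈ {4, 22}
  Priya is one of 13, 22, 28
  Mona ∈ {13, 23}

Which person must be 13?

Priya

Among the 8 variables, 8 fits only Erin (and all 8 values in {4, 8, 13, 15, 22, 23, 27, 28} must be used), so Erin = 8.
The 7 still-open variables together cover exactly {4, 13, 15, 22, 23, 27, 28} — 7 values for 7 variables — and 23 appears only in Mona's list, so Mona = 23.
The 6 still-open variables draw from only 6 values {4, 13, 15, 22, 27, 28}, so each is used; only Nate can be 27, hence Nate = 27.
The 5 still-open variables draw from only 5 values {4, 13, 15, 22, 28}, so each is used; only Priya can be 13, hence Priya = 13.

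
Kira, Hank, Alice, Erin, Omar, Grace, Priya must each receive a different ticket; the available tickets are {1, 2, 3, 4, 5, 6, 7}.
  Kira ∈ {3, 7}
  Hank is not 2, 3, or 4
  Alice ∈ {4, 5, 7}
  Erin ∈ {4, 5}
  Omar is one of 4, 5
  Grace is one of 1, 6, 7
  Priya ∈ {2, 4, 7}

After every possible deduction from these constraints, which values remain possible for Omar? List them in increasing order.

4, 5

Among the 7 variables, 2 fits only Priya (and all 7 values in {1, 2, 3, 4, 5, 6, 7} must be used), so Priya = 2.
The 6 still-open variables together cover exactly {1, 3, 4, 5, 6, 7} — 6 values for 6 variables — and 3 appears only in Kira's list, so Kira = 3.
The 2 variables Erin and Omar are confined to {4, 5}, which locks those values in; drop them from Hank, Alice.
That leaves Alice = 7. Remove 7 from Hank, Grace.
No further eliminations apply; Omar can still be any of 4, 5.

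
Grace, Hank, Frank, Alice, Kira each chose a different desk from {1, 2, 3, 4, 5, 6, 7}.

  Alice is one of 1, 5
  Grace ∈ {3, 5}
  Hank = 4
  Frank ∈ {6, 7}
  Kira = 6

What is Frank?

7

Hank has just one choice, so Hank = 4.
Kira has just one choice, so Kira = 6. Strike 6 from Frank.
So Frank = 7.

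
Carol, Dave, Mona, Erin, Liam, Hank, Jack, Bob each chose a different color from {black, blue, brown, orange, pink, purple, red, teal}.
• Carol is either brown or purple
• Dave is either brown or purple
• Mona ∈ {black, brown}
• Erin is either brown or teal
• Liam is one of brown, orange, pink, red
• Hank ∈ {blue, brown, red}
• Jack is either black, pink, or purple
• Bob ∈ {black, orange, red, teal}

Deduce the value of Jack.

The 8 variables draw from only 8 values {black, blue, brown, orange, pink, purple, red, teal}, so each is used; only Hank can be blue, hence Hank = blue.
Carol and Dave between them cover only {brown, purple} — a naked pair. Remove those values from Mona, Erin, Liam, Jack.
That leaves Mona = black. Strike black from Jack, Bob.
So Jack = pink.

pink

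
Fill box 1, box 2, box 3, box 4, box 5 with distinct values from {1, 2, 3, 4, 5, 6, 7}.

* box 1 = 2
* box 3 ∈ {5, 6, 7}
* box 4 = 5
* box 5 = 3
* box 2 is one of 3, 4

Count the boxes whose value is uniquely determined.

box 1's domain is down to {2}, so box 1 = 2.
box 4 must be 5 (only option left). So box 3 can't be 5.
box 5 has just one choice, so box 5 = 3. Remove 3 from box 2.
box 2 has just one choice, so box 2 = 4.
Determined: box 1=2, box 2=4, box 4=5, box 5=3. The other boxes each still have more than one consistent value. That makes 4.

4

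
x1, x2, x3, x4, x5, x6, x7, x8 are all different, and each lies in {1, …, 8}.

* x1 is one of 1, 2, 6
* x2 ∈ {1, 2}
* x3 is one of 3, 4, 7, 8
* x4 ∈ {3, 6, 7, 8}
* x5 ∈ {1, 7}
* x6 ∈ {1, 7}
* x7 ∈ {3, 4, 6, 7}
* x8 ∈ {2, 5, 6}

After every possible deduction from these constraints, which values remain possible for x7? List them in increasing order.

3, 4

The 8 variables draw from only 8 values {1, 2, 3, 4, 5, 6, 7, 8}, so each is used; only x8 can be 5, hence x8 = 5.
x5 and x6 share exactly the 2 values {1, 7}; by pigeonhole those values go to them, so strike 1, 7 from x1, x2, x3, x4, x7.
x2 has just one choice, so x2 = 2. Eliminate 2 elsewhere: x1.
That leaves x1 = 6. Eliminate 6 elsewhere: x4, x7.
No further eliminations apply; x7 can still be any of 3, 4.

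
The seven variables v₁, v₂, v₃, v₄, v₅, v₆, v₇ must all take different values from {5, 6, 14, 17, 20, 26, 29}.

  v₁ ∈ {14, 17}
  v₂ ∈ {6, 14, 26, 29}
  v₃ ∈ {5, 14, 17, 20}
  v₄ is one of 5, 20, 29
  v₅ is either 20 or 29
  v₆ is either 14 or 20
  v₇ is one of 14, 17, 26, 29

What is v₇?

The 7 variables together cover exactly {5, 6, 14, 17, 20, 26, 29} — 7 values for 7 variables — and 6 appears only in v₂'s list, so v₂ = 6.
The 6 still-open variables together cover exactly {5, 14, 17, 20, 26, 29} — 6 values for 6 variables — and 26 appears only in v₇'s list, so v₇ = 26.

26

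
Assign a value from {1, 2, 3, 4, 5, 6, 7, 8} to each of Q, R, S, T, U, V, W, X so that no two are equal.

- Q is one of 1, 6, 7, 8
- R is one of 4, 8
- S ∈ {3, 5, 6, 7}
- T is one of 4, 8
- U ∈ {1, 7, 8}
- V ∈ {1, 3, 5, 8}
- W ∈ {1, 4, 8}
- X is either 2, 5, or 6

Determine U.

7

The 8 variables together cover exactly {1, 2, 3, 4, 5, 6, 7, 8} — 8 values for 8 variables — and 2 appears only in X's list, so X = 2.
R and T share exactly the 2 values {4, 8}; by pigeonhole those values go to them, so strike 4, 8 from Q, U, V, W.
That leaves W = 1. Strike 1 from Q, U, V.
So U = 7.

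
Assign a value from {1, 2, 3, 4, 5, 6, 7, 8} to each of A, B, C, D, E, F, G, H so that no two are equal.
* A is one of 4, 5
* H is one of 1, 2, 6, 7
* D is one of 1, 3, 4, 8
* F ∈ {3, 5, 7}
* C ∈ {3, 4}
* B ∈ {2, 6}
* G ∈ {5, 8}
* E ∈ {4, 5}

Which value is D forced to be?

A and E between them cover only {4, 5} — a naked pair. Remove those values from C, D, F, G.
C must be 3 (only option left). Strike 3 from D, F.
F must be 7 (only option left). Eliminate 7 elsewhere: H.
G has just one choice, so G = 8. Strike 8 from D.
So D = 1.

1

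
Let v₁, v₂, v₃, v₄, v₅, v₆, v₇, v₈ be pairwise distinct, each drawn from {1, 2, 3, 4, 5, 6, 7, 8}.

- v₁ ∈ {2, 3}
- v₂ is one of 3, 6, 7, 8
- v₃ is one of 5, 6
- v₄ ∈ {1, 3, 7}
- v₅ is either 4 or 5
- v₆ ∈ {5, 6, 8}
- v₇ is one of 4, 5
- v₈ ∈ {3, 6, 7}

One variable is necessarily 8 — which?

v₆

The 8 variables together cover exactly {1, 2, 3, 4, 5, 6, 7, 8} — 8 values for 8 variables — and 1 appears only in v₄'s list, so v₄ = 1.
The 7 still-open variables draw from only 7 values {2, 3, 4, 5, 6, 7, 8}, so each is used; only v₁ can be 2, hence v₁ = 2.
The 2 variables v₅ and v₇ are confined to {4, 5}, which locks those values in; drop them from v₃, v₆.
v₃ must be 6 (only option left). So v₂, v₆, v₈ can't be 6.
So 8 goes to v₆.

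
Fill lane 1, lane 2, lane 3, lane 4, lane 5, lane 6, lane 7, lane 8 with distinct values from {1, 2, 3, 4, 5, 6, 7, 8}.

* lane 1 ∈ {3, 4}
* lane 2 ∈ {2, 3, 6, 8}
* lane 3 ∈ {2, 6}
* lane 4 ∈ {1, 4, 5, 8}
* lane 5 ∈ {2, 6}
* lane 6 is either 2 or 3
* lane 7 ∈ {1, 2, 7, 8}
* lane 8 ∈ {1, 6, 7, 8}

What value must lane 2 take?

The 8 variables together cover exactly {1, 2, 3, 4, 5, 6, 7, 8} — 8 values for 8 variables — and 5 appears only in lane 4's list, so lane 4 = 5.
Among the 7 still-open variables, 4 fits only lane 1 (and all 7 values in {1, 2, 3, 4, 6, 7, 8} must be used), so lane 1 = 4.
lane 3 and lane 5 share exactly the 2 values {2, 6}; by pigeonhole those values go to them, so strike 2, 6 from lane 2, lane 6, lane 7, lane 8.
lane 6 must be 3 (only option left). Remove 3 from lane 2.
So lane 2 = 8.

8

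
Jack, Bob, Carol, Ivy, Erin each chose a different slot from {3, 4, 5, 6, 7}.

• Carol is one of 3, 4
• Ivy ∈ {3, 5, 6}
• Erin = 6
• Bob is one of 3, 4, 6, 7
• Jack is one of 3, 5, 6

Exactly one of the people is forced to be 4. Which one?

Carol

Erin must be 6 (only option left). So Jack, Bob, Ivy can't be 6.
The 4 still-open variables draw from only 4 values {3, 4, 5, 7}, so each is used; only Bob can be 7, hence Bob = 7.
Among the 3 still-open variables, 4 fits only Carol (and all 3 values in {3, 4, 5} must be used), so Carol = 4.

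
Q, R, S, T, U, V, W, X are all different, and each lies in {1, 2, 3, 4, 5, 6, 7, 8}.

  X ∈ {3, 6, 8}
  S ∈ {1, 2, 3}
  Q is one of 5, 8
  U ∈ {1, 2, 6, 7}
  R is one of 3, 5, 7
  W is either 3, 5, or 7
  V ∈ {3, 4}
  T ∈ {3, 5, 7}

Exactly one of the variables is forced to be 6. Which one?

X

The 8 variables together cover exactly {1, 2, 3, 4, 5, 6, 7, 8} — 8 values for 8 variables — and 4 appears only in V's list, so V = 4.
R, T, W share exactly the 3 values {3, 5, 7}; by pigeonhole those values go to them, so strike 3, 5, 7 from Q, S, U, X.
Q must be 8 (only option left). Strike 8 from X.
So 6 goes to X.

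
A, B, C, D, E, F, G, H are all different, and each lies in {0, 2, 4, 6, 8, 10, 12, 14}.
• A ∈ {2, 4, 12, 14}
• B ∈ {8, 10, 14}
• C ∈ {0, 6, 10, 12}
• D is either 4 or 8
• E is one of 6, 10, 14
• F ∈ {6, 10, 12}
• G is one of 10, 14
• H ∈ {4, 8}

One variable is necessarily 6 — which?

E

The 8 variables draw from only 8 values {0, 2, 4, 6, 8, 10, 12, 14}, so each is used; only C can be 0, hence C = 0.
Among the 7 still-open variables, 2 fits only A (and all 7 values in {2, 4, 6, 8, 10, 12, 14} must be used), so A = 2.
The 6 still-open variables draw from only 6 values {4, 6, 8, 10, 12, 14}, so each is used; only F can be 12, hence F = 12.
The 5 still-open variables draw from only 5 values {4, 6, 8, 10, 14}, so each is used; only E can be 6, hence E = 6.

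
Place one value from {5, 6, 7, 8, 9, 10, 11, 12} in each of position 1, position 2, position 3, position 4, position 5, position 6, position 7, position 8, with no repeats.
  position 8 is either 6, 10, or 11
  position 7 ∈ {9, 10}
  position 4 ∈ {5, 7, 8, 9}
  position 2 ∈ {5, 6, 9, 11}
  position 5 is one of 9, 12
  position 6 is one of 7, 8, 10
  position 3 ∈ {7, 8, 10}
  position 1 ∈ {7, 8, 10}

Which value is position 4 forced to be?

The 8 variables draw from only 8 values {5, 6, 7, 8, 9, 10, 11, 12}, so each is used; only position 5 can be 12, hence position 5 = 12.
position 1, position 3, position 6 between them cover only {7, 8, 10} — a naked triple. Remove those values from position 4, position 7, position 8.
position 7 has just one choice, so position 7 = 9. So position 2, position 4 can't be 9.
So position 4 = 5.

5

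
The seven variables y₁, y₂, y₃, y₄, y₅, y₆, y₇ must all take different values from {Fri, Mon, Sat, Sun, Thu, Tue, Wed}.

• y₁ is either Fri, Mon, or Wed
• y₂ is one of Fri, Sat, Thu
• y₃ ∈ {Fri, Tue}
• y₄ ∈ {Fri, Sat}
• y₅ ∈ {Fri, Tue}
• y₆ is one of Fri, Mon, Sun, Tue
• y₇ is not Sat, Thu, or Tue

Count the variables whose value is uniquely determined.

The 7 variables together cover exactly {Fri, Mon, Sat, Sun, Thu, Tue, Wed} — 7 values for 7 variables — and Thu appears only in y₂'s list, so y₂ = Thu.
The 6 still-open variables together cover exactly {Fri, Mon, Sat, Sun, Tue, Wed} — 6 values for 6 variables — and Sat appears only in y₄'s list, so y₄ = Sat.
The 2 variables y₃ and y₅ are confined to {Fri, Tue}, which locks those values in; drop them from y₁, y₆, y₇.
Determined: y₂=Thu, y₄=Sat. The other variables each still have more than one consistent value. That makes 2.

2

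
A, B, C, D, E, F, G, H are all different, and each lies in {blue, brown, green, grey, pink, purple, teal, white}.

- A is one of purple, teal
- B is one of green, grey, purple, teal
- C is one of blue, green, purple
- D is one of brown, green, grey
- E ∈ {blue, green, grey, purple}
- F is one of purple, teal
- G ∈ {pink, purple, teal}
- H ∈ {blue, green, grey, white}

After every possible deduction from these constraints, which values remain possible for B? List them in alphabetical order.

green, grey

The 8 variables together cover exactly {blue, brown, green, grey, pink, purple, teal, white} — 8 values for 8 variables — and brown appears only in D's list, so D = brown.
The 7 still-open variables together cover exactly {blue, green, grey, pink, purple, teal, white} — 7 values for 7 variables — and pink appears only in G's list, so G = pink.
The 6 still-open variables draw from only 6 values {blue, green, grey, purple, teal, white}, so each is used; only H can be white, hence H = white.
A and F between them cover only {purple, teal} — a naked pair. Remove those values from B, C, E.
No further eliminations apply; B can still be any of green, grey.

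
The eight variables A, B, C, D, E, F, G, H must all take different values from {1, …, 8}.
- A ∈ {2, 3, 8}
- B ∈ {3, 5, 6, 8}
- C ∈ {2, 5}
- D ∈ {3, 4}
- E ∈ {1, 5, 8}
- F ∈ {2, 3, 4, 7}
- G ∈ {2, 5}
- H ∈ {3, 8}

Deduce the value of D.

The 8 variables draw from only 8 values {1, 2, 3, 4, 5, 6, 7, 8}, so each is used; only E can be 1, hence E = 1.
Among the 7 still-open variables, 6 fits only B (and all 7 values in {2, 3, 4, 5, 6, 7, 8} must be used), so B = 6.
The 6 still-open variables together cover exactly {2, 3, 4, 5, 7, 8} — 6 values for 6 variables — and 7 appears only in F's list, so F = 7.
The 5 still-open variables together cover exactly {2, 3, 4, 5, 8} — 5 values for 5 variables — and 4 appears only in D's list, so D = 4.

4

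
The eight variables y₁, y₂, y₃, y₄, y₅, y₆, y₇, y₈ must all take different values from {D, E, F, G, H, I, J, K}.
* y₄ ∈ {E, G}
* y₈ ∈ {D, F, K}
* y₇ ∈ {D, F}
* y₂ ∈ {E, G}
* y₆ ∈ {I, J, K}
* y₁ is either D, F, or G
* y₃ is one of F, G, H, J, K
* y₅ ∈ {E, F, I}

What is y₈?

K

Among the 8 variables, H fits only y₃ (and all 8 values in {D, E, F, G, H, I, J, K} must be used), so y₃ = H.
The 7 still-open variables draw from only 7 values {D, E, F, G, I, J, K}, so each is used; only y₆ can be J, hence y₆ = J.
The 6 still-open variables together cover exactly {D, E, F, G, I, K} — 6 values for 6 variables — and I appears only in y₅'s list, so y₅ = I.
The 5 still-open variables together cover exactly {D, E, F, G, K} — 5 values for 5 variables — and K appears only in y₈'s list, so y₈ = K.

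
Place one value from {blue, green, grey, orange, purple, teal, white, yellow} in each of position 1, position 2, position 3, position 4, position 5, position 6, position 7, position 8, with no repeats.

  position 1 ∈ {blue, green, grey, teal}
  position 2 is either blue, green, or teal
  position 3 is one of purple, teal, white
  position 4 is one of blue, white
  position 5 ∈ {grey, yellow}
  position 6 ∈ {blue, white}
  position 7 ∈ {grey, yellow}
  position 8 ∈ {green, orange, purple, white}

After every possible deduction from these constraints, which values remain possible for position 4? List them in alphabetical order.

Among the 8 variables, orange fits only position 8 (and all 8 values in {blue, green, grey, orange, purple, teal, white, yellow} must be used), so position 8 = orange.
The 7 still-open variables together cover exactly {blue, green, grey, purple, teal, white, yellow} — 7 values for 7 variables — and purple appears only in position 3's list, so position 3 = purple.
position 4 and position 6 between them cover only {blue, white} — a naked pair. Remove those values from position 1, position 2.
position 5 and position 7 share exactly the 2 values {grey, yellow}; by pigeonhole those values go to them, so strike grey, yellow from position 1.
No further eliminations apply; position 4 can still be any of blue, white.

blue, white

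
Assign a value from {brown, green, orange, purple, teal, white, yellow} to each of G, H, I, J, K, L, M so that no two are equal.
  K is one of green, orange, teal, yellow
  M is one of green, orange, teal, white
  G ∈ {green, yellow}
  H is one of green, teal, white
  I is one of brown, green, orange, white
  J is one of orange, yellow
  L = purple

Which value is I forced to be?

L must be purple (only option left).
The 6 still-open variables together cover exactly {brown, green, orange, teal, white, yellow} — 6 values for 6 variables — and brown appears only in I's list, so I = brown.

brown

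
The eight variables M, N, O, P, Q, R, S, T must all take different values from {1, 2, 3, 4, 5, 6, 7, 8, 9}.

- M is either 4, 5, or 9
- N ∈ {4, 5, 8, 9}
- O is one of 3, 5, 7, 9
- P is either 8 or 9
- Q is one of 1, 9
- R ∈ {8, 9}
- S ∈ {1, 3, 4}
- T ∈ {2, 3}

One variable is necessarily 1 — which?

Q

Among the 8 variables, 2 fits only T (and all 8 values in {1, 2, 3, 4, 5, 7, 8, 9} must be used), so T = 2.
The 7 still-open variables together cover exactly {1, 3, 4, 5, 7, 8, 9} — 7 values for 7 variables — and 7 appears only in O's list, so O = 7.
The 6 still-open variables together cover exactly {1, 3, 4, 5, 8, 9} — 6 values for 6 variables — and 3 appears only in S's list, so S = 3.
The 5 still-open variables draw from only 5 values {1, 4, 5, 8, 9}, so each is used; only Q can be 1, hence Q = 1.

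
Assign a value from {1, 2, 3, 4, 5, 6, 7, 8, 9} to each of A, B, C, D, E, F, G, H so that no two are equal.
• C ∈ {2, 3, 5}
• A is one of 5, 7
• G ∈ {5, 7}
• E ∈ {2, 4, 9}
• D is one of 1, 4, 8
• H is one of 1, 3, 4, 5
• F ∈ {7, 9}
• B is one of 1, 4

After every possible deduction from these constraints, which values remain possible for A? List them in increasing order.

The 8 variables together cover exactly {1, 2, 3, 4, 5, 7, 8, 9} — 8 values for 8 variables — and 8 appears only in D's list, so D = 8.
A and G between them cover only {5, 7} — a naked pair. Remove those values from C, F, H.
That leaves F = 9. Strike 9 from E.
No further eliminations apply; A can still be any of 5, 7.

5, 7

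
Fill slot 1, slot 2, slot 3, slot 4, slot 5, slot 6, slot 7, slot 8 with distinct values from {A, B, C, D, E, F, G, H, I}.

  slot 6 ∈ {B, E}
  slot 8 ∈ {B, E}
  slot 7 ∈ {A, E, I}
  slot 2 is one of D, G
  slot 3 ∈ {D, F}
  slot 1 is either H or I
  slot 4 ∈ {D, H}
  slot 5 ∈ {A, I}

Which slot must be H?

slot 1

Among the 8 variables, F fits only slot 3 (and all 8 values in {A, B, D, E, F, G, H, I} must be used), so slot 3 = F.
The 7 still-open variables draw from only 7 values {A, B, D, E, G, H, I}, so each is used; only slot 2 can be G, hence slot 2 = G.
The 6 still-open variables together cover exactly {A, B, D, E, H, I} — 6 values for 6 variables — and D appears only in slot 4's list, so slot 4 = D.
The 5 still-open variables draw from only 5 values {A, B, E, H, I}, so each is used; only slot 1 can be H, hence slot 1 = H.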